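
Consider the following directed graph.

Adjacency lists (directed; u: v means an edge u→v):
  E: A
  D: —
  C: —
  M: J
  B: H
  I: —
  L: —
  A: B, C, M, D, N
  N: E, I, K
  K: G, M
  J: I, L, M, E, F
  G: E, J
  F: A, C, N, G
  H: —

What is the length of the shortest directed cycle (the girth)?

For each vertex v, BFS finds the shortest path from v back to v.
The shortest such closed walk is M → J → M, length 2.

2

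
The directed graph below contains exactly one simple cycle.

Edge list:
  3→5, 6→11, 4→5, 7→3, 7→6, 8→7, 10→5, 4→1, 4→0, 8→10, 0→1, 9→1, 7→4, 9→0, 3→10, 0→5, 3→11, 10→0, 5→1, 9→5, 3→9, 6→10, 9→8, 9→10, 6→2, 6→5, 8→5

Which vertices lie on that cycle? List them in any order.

3, 7, 8, 9

DFS with gray/black marking from 7:
7 gray
  4 gray
    0 gray
      5 gray
        1 gray
        1 black
      5 black
      0→1: 1 black — skip
    0 black
    4→1: 1 black — skip
    4→5: 5 black — skip
  4 black
  3 gray
    9 gray
      8 gray
        10 gray
          10→0: 0 black — skip
          10→5: 5 black — skip
        10 black
        8→5: 5 black — skip
        8→7: 7 is gray → back edge
Back edge closes the cycle 7 → 3 → 9 → 8 → 7; its vertices are {3, 7, 8, 9}.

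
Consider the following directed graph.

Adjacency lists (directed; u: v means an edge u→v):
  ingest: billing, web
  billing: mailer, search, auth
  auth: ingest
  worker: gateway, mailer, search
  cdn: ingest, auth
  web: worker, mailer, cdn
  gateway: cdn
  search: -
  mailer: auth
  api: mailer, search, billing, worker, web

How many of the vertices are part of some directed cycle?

8

A vertex is on a directed cycle iff it belongs to a strongly connected component of size ≥ 2 (or has a self-loop).
The vertices on cycles are {cdn, web, auth, ingest, mailer, worker, billing, gateway} — 8 in total.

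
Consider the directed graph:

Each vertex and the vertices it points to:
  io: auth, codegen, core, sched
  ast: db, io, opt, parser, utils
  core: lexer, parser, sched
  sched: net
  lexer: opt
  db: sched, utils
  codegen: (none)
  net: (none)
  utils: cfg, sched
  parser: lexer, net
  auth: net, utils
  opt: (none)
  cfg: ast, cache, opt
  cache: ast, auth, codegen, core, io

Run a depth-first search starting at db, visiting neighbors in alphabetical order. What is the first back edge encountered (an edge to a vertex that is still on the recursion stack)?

ast->db

DFS from db (visiting neighbors in alphabetical order); mark gray on enter, black on exit:
db gray
  sched gray
    net gray
    net black
  sched black
  utils gray
    cfg gray
      ast gray
        ast→db: db is gray → back edge
First back edge: ast → db.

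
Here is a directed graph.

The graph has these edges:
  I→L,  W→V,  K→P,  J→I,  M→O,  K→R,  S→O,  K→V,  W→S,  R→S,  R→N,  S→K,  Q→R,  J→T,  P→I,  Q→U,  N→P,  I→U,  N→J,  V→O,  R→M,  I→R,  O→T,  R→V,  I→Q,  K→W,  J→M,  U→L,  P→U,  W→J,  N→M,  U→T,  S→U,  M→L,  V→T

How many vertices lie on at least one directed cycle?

9

A vertex is on a directed cycle iff it belongs to a strongly connected component of size ≥ 2 (or has a self-loop).
The vertices on cycles are {I, J, K, N, P, Q, R, S, W} — 9 in total.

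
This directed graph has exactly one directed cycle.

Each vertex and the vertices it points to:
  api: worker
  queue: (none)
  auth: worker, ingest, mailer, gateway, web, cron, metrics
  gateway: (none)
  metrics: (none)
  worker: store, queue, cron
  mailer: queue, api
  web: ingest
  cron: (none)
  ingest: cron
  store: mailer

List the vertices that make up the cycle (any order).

DFS with gray/black marking from worker:
worker gray
  store gray
    mailer gray
      queue gray
      queue black
      api gray
        api→worker: worker is gray → back edge
Back edge closes the cycle worker → store → mailer → api → worker; its vertices are {api, store, mailer, worker}.

api, store, mailer, worker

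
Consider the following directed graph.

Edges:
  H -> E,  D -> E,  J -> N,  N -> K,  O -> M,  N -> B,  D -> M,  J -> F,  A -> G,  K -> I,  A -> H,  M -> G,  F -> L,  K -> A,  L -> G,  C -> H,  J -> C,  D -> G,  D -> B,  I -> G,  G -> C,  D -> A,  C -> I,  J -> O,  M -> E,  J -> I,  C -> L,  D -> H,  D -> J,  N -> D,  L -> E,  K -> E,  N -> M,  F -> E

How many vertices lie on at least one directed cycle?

7

A vertex is on a directed cycle iff it belongs to a strongly connected component of size ≥ 2 (or has a self-loop).
The vertices on cycles are {C, D, G, I, J, L, N} — 7 in total.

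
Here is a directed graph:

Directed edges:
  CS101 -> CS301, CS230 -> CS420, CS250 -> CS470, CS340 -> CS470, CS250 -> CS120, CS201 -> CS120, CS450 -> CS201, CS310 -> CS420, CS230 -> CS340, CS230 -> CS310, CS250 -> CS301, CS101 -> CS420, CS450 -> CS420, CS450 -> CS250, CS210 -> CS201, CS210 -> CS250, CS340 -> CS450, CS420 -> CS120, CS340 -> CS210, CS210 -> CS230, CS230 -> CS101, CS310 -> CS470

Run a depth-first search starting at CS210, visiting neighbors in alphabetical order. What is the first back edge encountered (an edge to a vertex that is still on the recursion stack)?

DFS from CS210 (visiting neighbors in alphabetical order); mark gray on enter, black on exit:
CS210 gray
  CS201 gray
    CS120 gray
    CS120 black
  CS201 black
  CS230 gray
    CS101 gray
      CS301 gray
      CS301 black
      CS420 gray
        CS420→CS120: CS120 black — skip
      CS420 black
    CS101 black
    CS310 gray
      CS310→CS420: CS420 black — skip
      CS470 gray
      CS470 black
    CS310 black
    CS340 gray
      CS340→CS210: CS210 is gray → back edge
First back edge: CS340 → CS210.

CS340→CS210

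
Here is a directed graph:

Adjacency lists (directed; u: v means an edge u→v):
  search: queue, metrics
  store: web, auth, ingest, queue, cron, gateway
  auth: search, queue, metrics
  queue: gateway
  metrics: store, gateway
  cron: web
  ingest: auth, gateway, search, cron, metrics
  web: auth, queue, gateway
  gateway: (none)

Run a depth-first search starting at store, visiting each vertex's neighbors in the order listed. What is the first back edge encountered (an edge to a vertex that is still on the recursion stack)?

DFS from store (visiting each vertex's neighbors in the order listed); mark gray on enter, black on exit:
store gray
  web gray
    auth gray
      search gray
        queue gray
          gateway gray
          gateway black
        queue black
        metrics gray
          metrics→store: store is gray → back edge
First back edge: metrics → store.

metrics→store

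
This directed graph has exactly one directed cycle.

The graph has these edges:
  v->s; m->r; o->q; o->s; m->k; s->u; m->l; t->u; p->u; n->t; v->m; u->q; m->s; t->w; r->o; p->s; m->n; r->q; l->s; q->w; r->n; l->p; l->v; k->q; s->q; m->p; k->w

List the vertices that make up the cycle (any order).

l, m, v

DFS with gray/black marking from v:
v gray
  s gray
    q gray
      w gray
      w black
    q black
    u gray
      u→q: q black — skip
    u black
  s black
  m gray
    m→s: s black — skip
    k gray
      k→w: w black — skip
      k→q: q black — skip
    k black
    r gray
      o gray
        o→s: s black — skip
        o→q: q black — skip
      o black
      n gray
        t gray
          t→w: w black — skip
          t→u: u black — skip
        t black
      n black
      r→q: q black — skip
    r black
    l gray
      l→s: s black — skip
      l→v: v is gray → back edge
Back edge closes the cycle v → m → l → v; its vertices are {l, m, v}.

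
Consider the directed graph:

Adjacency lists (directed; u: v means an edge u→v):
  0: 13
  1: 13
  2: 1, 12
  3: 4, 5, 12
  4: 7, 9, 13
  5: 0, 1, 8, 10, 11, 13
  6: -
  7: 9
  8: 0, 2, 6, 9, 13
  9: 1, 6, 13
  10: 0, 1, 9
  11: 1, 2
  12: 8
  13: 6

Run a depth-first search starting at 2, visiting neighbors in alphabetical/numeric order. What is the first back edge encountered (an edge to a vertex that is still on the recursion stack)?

DFS from 2 (visiting neighbors in alphabetical/numeric order); mark gray on enter, black on exit:
2 gray
  1 gray
    13 gray
      6 gray
      6 black
    13 black
  1 black
  12 gray
    8 gray
      0 gray
        0→13: 13 black — skip
      0 black
      8→2: 2 is gray → back edge
First back edge: 8 → 2.

8->2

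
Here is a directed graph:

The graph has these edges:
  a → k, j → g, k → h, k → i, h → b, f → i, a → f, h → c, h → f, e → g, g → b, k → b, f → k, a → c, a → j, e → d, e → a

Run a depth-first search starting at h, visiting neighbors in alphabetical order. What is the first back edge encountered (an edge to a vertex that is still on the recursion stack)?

k->h

DFS from h (visiting neighbors in alphabetical order); mark gray on enter, black on exit:
h gray
  b gray
  b black
  c gray
  c black
  f gray
    i gray
    i black
    k gray
      k→b: b black — skip
      k→h: h is gray → back edge
First back edge: k → h.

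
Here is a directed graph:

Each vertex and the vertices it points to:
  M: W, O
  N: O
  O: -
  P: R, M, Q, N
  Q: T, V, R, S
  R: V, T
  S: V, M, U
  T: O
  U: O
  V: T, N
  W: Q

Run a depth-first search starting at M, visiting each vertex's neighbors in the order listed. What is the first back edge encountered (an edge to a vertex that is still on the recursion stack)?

DFS from M (visiting each vertex's neighbors in the order listed); mark gray on enter, black on exit:
M gray
  W gray
    Q gray
      T gray
        O gray
        O black
      T black
      V gray
        V→T: T black — skip
        N gray
          N→O: O black — skip
        N black
      V black
      R gray
        R→V: V black — skip
        R→T: T black — skip
      R black
      S gray
        S→V: V black — skip
        S→M: M is gray → back edge
First back edge: S → M.

S→M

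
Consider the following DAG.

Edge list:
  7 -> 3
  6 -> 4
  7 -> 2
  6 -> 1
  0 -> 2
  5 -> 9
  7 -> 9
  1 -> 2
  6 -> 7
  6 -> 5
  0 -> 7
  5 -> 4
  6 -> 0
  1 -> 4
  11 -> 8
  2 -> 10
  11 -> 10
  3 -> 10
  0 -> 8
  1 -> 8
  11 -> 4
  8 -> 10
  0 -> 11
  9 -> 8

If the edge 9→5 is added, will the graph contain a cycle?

Yes

Adding 9→5 creates a cycle iff 5 can already reach 9.
Path from 5: 5 → 9.
So 5 → … → 9 → 5 is a cycle.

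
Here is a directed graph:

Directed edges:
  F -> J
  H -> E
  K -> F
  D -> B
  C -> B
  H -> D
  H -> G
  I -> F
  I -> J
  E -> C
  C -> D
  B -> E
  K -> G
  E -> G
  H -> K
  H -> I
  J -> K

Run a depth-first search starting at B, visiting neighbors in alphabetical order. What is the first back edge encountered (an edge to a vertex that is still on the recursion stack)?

C→B

DFS from B (visiting neighbors in alphabetical order); mark gray on enter, black on exit:
B gray
  E gray
    C gray
      C→B: B is gray → back edge
First back edge: C → B.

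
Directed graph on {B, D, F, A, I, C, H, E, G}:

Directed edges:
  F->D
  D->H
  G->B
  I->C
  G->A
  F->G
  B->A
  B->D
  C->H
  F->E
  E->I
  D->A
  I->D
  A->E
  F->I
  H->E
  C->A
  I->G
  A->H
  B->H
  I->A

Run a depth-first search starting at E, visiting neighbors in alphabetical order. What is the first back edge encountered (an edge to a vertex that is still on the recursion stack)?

A→E

DFS from E (visiting neighbors in alphabetical order); mark gray on enter, black on exit:
E gray
  I gray
    A gray
      A→E: E is gray → back edge
First back edge: A → E.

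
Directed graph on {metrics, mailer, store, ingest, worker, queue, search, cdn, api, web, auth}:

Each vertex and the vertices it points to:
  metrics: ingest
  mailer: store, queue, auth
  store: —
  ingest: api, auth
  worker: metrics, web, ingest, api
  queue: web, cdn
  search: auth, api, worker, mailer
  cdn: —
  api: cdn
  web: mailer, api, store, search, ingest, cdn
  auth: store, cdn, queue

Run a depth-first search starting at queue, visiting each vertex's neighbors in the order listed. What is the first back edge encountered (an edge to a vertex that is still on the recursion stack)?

DFS from queue (visiting each vertex's neighbors in the order listed); mark gray on enter, black on exit:
queue gray
  web gray
    mailer gray
      store gray
      store black
      mailer→queue: queue is gray → back edge
First back edge: mailer → queue.

mailer->queue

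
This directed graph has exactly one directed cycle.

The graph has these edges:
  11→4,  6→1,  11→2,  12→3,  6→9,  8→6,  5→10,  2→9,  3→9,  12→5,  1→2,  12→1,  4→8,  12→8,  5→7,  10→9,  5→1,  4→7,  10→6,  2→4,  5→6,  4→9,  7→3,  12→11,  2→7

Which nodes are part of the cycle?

1, 2, 4, 6, 8

DFS with gray/black marking from 1:
1 gray
  2 gray
    4 gray
      7 gray
        3 gray
          9 gray
          9 black
        3 black
      7 black
      8 gray
        6 gray
          6→1: 1 is gray → back edge
Back edge closes the cycle 1 → 2 → 4 → 8 → 6 → 1; its vertices are {1, 2, 4, 6, 8}.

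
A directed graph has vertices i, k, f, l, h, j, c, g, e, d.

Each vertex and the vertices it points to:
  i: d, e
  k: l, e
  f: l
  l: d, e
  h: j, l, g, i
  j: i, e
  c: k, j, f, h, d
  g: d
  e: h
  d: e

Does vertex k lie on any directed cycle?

k lies on a cycle iff there is a path from k back to itself.
Exploring from k, it never reaches itself; equivalently, its strongly connected component is a singleton.

No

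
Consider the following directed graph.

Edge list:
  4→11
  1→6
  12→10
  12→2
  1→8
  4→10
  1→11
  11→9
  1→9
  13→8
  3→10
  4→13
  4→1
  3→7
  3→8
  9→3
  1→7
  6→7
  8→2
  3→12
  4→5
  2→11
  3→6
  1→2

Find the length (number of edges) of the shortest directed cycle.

For each vertex v, BFS finds the shortest path from v back to v.
The shortest such closed walk is 11 → 9 → 3 → 12 → 2 → 11, length 5.

5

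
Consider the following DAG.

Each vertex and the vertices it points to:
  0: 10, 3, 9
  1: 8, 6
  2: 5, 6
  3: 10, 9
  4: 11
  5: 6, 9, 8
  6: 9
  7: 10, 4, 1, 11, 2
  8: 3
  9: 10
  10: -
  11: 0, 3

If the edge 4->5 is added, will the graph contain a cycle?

No

Adding 4→5 creates a cycle iff 5 can already reach 4.
Explore from 5: no path reaches 4. The graph stays acyclic.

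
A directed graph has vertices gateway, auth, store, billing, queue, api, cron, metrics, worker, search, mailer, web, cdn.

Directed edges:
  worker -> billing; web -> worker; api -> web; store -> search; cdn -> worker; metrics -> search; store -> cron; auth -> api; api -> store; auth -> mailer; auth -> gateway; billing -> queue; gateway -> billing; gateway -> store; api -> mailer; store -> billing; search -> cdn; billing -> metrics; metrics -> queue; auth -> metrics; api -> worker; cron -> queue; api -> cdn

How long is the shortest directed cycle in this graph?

For each vertex v, BFS finds the shortest path from v back to v.
The shortest such closed walk is metrics → search → cdn → worker → billing → metrics, length 5.

5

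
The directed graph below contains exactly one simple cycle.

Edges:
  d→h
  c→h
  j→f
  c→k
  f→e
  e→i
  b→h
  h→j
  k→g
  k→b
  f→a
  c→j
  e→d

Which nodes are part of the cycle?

DFS with gray/black marking from j:
j gray
  f gray
    e gray
      i gray
      i black
      d gray
        h gray
          h→j: j is gray → back edge
Back edge closes the cycle j → f → e → d → h → j; its vertices are {d, e, f, h, j}.

d, e, f, h, j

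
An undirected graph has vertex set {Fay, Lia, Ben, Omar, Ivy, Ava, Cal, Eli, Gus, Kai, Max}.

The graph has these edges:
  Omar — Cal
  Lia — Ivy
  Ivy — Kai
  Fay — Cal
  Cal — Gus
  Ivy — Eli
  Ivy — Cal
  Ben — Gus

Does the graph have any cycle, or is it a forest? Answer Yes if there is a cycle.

DFS, tracking each vertex's parent; an edge to a visited non-parent vertex closes a cycle.
Start from Ben:
visit Ben (parent –)
  visit Gus (parent Ben)
    visit Cal (parent Gus)
      visit Fay (parent Cal)
        Fay–Cal: parent, skip
      visit Ivy (parent Cal)
        visit Lia (parent Ivy)
          Lia–Ivy: parent, skip
        Ivy–Cal: parent, skip
        visit Eli (parent Ivy)
          Eli–Ivy: parent, skip
        visit Kai (parent Ivy)
          Kai–Ivy: parent, skip
      visit Omar (parent Cal)
        Omar–Cal: parent, skip
      Cal–Gus: parent, skip
    Gus–Ben: parent, skip
visit Ava (parent –)
visit Max (parent –)
No non-parent visited neighbor found — the graph is a forest.

No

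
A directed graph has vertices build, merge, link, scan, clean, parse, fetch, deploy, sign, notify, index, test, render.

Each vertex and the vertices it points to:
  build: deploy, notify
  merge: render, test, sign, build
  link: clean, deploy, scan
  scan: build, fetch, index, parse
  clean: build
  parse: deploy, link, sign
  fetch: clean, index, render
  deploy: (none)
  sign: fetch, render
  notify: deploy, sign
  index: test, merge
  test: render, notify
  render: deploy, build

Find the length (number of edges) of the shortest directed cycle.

For each vertex v, BFS finds the shortest path from v back to v.
The shortest such closed walk is scan → parse → link → scan, length 3.

3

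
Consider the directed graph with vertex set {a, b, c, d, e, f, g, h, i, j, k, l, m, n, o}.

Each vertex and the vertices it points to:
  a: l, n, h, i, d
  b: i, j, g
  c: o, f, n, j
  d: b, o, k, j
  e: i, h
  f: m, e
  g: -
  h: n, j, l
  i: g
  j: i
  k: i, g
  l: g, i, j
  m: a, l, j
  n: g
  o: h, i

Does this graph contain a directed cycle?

No

DFS with white/gray/black marking, starting from o:
o gray
  h gray
    n gray
      g gray
      g black
    n black
    j gray
      i gray
        i→g: g black — skip
      i black
    j black
    l gray
      l→g: g black — skip
      l→i: i black — skip
      l→j: j black — skip
    l black
  h black
  o→i: i black — skip
o black
a gray
  a→l: l black — skip
  a→n: n black — skip
  a→h: h black — skip
  a→i: i black — skip
  d gray
    b gray
      b→i: i black — skip
      b→j: j black — skip
      b→g: g black — skip
    b black
    d→o: o black — skip
    k gray
      k→i: i black — skip
      k→g: g black — skip
    k black
    d→j: j black — skip
  d black
a black
c gray
  c→o: o black — skip
  f gray
    m gray
      m→a: a black — skip
      m→l: l black — skip
      m→j: j black — skip
    m black
    e gray
      e→i: i black — skip
      e→h: h black — skip
    e black
  f black
  c→n: n black — skip
  c→j: j black — skip
c black
Every edge goes to a white or black vertex — no back edge, so the graph is acyclic.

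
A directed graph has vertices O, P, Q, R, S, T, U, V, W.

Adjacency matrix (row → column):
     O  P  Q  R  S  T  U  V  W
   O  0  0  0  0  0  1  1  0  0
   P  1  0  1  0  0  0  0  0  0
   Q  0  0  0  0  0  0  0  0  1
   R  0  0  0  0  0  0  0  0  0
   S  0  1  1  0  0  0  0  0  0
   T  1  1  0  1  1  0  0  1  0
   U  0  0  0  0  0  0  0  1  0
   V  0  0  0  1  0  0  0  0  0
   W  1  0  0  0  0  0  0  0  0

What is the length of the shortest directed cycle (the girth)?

For each vertex v, BFS finds the shortest path from v back to v.
The shortest such closed walk is T → O → T, length 2.

2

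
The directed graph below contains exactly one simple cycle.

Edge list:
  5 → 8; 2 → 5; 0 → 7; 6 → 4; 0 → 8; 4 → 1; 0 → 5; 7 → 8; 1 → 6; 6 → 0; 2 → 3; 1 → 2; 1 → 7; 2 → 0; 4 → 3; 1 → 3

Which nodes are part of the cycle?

1, 4, 6

DFS with gray/black marking from 6:
6 gray
  4 gray
    3 gray
    3 black
    1 gray
      1→3: 3 black — skip
      7 gray
        8 gray
        8 black
      7 black
      2 gray
        0 gray
          0→7: 7 black — skip
          0→8: 8 black — skip
          5 gray
            5→8: 8 black — skip
          5 black
        0 black
        2→5: 5 black — skip
        2→3: 3 black — skip
      2 black
      1→6: 6 is gray → back edge
Back edge closes the cycle 6 → 4 → 1 → 6; its vertices are {1, 4, 6}.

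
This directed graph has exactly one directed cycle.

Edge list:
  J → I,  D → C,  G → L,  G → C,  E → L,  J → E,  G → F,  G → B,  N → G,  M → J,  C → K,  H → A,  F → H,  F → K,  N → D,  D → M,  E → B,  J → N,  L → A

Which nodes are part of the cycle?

D, J, M, N

DFS with gray/black marking from J:
J gray
  N gray
    G gray
      L gray
        A gray
        A black
      L black
      F gray
        K gray
        K black
        H gray
          H→A: A black — skip
        H black
      F black
      C gray
        C→K: K black — skip
      C black
      B gray
      B black
    G black
    D gray
      D→C: C black — skip
      M gray
        M→J: J is gray → back edge
Back edge closes the cycle J → N → D → M → J; its vertices are {D, J, M, N}.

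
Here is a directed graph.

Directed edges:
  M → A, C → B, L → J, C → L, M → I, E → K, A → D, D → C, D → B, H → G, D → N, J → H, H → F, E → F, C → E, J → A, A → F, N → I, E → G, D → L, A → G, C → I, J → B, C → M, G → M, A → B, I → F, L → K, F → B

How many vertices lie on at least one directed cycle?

A vertex is on a directed cycle iff it belongs to a strongly connected component of size ≥ 2 (or has a self-loop).
The vertices on cycles are {A, C, D, E, G, H, J, L, M} — 9 in total.

9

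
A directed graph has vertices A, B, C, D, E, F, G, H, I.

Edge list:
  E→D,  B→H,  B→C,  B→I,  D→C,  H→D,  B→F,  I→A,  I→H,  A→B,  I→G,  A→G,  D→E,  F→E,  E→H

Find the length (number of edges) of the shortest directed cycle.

2

For each vertex v, BFS finds the shortest path from v back to v.
The shortest such closed walk is E → D → E, length 2.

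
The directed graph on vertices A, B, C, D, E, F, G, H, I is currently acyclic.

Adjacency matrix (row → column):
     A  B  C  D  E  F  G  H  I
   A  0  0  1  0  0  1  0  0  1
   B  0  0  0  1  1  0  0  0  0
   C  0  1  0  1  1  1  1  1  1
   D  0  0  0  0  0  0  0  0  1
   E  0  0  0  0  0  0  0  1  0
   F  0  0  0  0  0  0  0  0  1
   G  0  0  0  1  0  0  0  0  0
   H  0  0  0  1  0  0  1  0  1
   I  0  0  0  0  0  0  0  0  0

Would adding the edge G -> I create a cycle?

No

Adding G→I creates a cycle iff I can already reach G.
Explore from I: no path reaches G. The graph stays acyclic.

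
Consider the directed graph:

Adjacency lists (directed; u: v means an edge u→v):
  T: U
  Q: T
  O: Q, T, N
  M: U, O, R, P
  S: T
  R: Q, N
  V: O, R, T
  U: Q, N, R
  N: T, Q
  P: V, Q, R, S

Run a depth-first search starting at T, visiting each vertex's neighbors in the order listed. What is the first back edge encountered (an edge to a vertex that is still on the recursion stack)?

DFS from T (visiting each vertex's neighbors in the order listed); mark gray on enter, black on exit:
T gray
  U gray
    Q gray
      Q→T: T is gray → back edge
First back edge: Q → T.

Q→T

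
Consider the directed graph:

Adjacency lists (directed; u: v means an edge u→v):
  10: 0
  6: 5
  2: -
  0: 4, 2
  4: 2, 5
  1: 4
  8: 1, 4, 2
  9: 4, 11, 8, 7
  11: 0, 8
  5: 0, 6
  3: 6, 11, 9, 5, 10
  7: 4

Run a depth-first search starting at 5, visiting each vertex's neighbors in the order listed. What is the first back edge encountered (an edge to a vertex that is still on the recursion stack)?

DFS from 5 (visiting each vertex's neighbors in the order listed); mark gray on enter, black on exit:
5 gray
  0 gray
    4 gray
      2 gray
      2 black
      4→5: 5 is gray → back edge
First back edge: 4 → 5.

4→5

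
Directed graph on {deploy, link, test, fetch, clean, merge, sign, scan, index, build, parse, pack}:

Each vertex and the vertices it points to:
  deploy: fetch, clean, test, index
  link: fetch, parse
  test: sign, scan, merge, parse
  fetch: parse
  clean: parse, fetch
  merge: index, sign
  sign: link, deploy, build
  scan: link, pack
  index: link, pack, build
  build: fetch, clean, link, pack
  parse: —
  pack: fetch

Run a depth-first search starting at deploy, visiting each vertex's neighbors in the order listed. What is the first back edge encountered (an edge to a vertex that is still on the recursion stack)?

DFS from deploy (visiting each vertex's neighbors in the order listed); mark gray on enter, black on exit:
deploy gray
  fetch gray
    parse gray
    parse black
  fetch black
  clean gray
    clean→parse: parse black — skip
    clean→fetch: fetch black — skip
  clean black
  test gray
    sign gray
      link gray
        link→fetch: fetch black — skip
        link→parse: parse black — skip
      link black
      sign→deploy: deploy is gray → back edge
First back edge: sign → deploy.

sign->deploy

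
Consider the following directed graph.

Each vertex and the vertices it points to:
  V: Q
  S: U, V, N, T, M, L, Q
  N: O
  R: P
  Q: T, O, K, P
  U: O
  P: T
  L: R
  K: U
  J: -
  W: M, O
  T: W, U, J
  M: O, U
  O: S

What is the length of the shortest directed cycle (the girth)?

For each vertex v, BFS finds the shortest path from v back to v.
The shortest such closed walk is S → Q → O → S, length 3.

3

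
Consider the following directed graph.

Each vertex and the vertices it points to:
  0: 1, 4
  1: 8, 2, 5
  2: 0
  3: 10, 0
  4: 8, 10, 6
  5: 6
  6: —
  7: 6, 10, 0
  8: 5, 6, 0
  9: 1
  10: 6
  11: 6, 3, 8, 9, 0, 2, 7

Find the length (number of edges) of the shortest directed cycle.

For each vertex v, BFS finds the shortest path from v back to v.
The shortest such closed walk is 1 → 2 → 0 → 1, length 3.

3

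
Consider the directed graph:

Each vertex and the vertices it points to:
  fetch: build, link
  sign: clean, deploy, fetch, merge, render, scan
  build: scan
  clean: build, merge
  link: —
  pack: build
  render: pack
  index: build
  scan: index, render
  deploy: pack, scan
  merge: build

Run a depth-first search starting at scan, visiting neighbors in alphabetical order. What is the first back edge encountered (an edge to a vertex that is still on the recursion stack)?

build->scan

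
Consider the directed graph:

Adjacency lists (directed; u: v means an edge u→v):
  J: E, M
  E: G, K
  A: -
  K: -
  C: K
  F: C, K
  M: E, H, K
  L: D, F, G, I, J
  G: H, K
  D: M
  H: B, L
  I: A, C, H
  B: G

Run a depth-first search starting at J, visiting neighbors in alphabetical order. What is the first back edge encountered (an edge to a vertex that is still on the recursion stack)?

DFS from J (visiting neighbors in alphabetical order); mark gray on enter, black on exit:
J gray
  E gray
    G gray
      H gray
        B gray
          B→G: G is gray → back edge
First back edge: B → G.

B→G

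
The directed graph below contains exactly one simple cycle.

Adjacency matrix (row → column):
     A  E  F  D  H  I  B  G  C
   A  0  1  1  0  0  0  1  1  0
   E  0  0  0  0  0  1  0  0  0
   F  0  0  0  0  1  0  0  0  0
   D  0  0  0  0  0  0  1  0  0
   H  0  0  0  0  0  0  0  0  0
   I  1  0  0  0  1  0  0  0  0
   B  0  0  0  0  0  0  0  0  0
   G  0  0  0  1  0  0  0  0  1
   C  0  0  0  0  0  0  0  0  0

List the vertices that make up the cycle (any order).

A, E, I

DFS with gray/black marking from A:
A gray
  F gray
    H gray
    H black
  F black
  E gray
    I gray
      I→A: A is gray → back edge
Back edge closes the cycle A → E → I → A; its vertices are {A, E, I}.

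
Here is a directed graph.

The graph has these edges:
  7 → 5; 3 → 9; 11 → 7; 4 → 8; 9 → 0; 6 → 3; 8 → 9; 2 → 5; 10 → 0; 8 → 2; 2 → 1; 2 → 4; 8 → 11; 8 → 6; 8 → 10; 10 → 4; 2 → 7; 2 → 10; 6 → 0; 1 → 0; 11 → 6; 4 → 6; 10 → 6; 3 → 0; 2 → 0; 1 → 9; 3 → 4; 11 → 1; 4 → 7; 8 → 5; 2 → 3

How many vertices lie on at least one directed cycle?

A vertex is on a directed cycle iff it belongs to a strongly connected component of size ≥ 2 (or has a self-loop).
The vertices on cycles are {2, 3, 4, 6, 8, 10, 11} — 7 in total.

7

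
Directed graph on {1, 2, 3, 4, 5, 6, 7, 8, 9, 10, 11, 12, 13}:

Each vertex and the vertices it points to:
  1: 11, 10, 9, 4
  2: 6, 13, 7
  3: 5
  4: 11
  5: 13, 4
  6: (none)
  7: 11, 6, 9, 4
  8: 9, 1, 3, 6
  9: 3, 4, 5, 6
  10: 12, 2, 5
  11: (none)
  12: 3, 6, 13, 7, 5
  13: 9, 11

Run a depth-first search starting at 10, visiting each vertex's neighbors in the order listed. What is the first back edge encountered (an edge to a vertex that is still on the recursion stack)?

9->3

DFS from 10 (visiting each vertex's neighbors in the order listed); mark gray on enter, black on exit:
10 gray
  12 gray
    3 gray
      5 gray
        13 gray
          9 gray
            9→3: 3 is gray → back edge
First back edge: 9 → 3.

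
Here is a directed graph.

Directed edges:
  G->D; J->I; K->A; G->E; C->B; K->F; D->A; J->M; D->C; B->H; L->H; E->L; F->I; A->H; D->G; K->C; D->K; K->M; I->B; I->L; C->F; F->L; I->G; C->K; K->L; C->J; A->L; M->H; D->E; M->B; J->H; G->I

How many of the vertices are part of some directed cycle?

7

A vertex is on a directed cycle iff it belongs to a strongly connected component of size ≥ 2 (or has a self-loop).
The vertices on cycles are {C, D, F, G, I, J, K} — 7 in total.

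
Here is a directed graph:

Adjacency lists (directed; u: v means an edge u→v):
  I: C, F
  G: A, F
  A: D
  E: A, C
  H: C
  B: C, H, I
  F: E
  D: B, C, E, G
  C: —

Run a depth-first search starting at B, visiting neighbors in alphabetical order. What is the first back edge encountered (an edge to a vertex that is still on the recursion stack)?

DFS from B (visiting neighbors in alphabetical order); mark gray on enter, black on exit:
B gray
  C gray
  C black
  H gray
    H→C: C black — skip
  H black
  I gray
    I→C: C black — skip
    F gray
      E gray
        A gray
          D gray
            D→B: B is gray → back edge
First back edge: D → B.

D->B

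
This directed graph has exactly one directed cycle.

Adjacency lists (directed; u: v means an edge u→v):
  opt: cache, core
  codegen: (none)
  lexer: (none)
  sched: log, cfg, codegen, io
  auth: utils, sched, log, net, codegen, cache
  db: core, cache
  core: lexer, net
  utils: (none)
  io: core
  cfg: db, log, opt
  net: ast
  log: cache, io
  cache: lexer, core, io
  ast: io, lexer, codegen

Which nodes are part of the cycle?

DFS with gray/black marking from net:
net gray
  ast gray
    io gray
      core gray
        lexer gray
        lexer black
        core→net: net is gray → back edge
Back edge closes the cycle net → ast → io → core → net; its vertices are {io, ast, net, core}.

io, ast, net, core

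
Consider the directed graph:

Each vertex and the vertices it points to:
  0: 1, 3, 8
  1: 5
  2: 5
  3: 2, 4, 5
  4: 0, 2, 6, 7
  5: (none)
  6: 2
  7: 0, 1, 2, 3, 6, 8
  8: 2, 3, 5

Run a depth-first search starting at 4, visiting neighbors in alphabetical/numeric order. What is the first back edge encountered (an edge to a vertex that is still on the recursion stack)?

DFS from 4 (visiting neighbors in alphabetical/numeric order); mark gray on enter, black on exit:
4 gray
  0 gray
    1 gray
      5 gray
      5 black
    1 black
    3 gray
      2 gray
        2→5: 5 black — skip
      2 black
      3→4: 4 is gray → back edge
First back edge: 3 → 4.

3→4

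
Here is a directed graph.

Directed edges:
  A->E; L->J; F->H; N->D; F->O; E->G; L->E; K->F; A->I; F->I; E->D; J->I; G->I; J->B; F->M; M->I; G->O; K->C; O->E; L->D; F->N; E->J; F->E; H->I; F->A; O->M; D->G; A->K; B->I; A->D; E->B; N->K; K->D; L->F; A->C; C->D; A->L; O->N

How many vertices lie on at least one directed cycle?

A vertex is on a directed cycle iff it belongs to a strongly connected component of size ≥ 2 (or has a self-loop).
The vertices on cycles are {A, C, D, E, F, G, K, L, N, O} — 10 in total.

10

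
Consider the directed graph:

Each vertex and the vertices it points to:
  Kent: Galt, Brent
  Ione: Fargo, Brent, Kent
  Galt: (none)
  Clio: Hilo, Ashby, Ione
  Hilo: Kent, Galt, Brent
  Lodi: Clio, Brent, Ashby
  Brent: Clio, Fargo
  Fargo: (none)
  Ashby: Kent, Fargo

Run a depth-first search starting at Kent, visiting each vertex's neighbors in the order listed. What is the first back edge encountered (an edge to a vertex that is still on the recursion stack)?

Hilo→Kent

DFS from Kent (visiting each vertex's neighbors in the order listed); mark gray on enter, black on exit:
Kent gray
  Galt gray
  Galt black
  Brent gray
    Clio gray
      Hilo gray
        Hilo→Kent: Kent is gray → back edge
First back edge: Hilo → Kent.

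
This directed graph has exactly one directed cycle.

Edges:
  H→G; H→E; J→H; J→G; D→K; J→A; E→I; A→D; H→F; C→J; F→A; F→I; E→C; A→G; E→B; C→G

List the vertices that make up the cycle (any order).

C, E, H, J

DFS with gray/black marking from H:
H gray
  F gray
    I gray
    I black
    A gray
      G gray
      G black
      D gray
        K gray
        K black
      D black
    A black
  F black
  H→G: G black — skip
  E gray
    B gray
    B black
    E→I: I black — skip
    C gray
      J gray
        J→G: G black — skip
        J→H: H is gray → back edge
Back edge closes the cycle H → E → C → J → H; its vertices are {C, E, H, J}.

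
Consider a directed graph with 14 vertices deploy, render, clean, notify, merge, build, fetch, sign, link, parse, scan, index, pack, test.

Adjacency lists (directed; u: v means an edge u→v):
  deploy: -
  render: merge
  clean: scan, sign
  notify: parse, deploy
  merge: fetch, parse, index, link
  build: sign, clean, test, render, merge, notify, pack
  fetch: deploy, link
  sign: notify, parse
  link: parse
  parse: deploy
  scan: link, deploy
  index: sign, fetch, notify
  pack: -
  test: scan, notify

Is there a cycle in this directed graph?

DFS with white/gray/black marking, starting from merge:
merge gray
  fetch gray
    deploy gray
    deploy black
    link gray
      parse gray
        parse→deploy: deploy black — skip
      parse black
    link black
  fetch black
  merge→parse: parse black — skip
  index gray
    sign gray
      notify gray
        notify→parse: parse black — skip
        notify→deploy: deploy black — skip
      notify black
      sign→parse: parse black — skip
    sign black
    index→fetch: fetch black — skip
    index→notify: notify black — skip
  index black
  merge→link: link black — skip
merge black
render gray
  render→merge: merge black — skip
render black
clean gray
  scan gray
    scan→link: link black — skip
    scan→deploy: deploy black — skip
  scan black
  clean→sign: sign black — skip
clean black
build gray
  build→sign: sign black — skip
  build→clean: clean black — skip
  test gray
    test→scan: scan black — skip
    test→notify: notify black — skip
  test black
  build→render: render black — skip
  build→merge: merge black — skip
  build→notify: notify black — skip
  pack gray
  pack black
build black
Every edge goes to a white or black vertex — no back edge, so the graph is acyclic.

No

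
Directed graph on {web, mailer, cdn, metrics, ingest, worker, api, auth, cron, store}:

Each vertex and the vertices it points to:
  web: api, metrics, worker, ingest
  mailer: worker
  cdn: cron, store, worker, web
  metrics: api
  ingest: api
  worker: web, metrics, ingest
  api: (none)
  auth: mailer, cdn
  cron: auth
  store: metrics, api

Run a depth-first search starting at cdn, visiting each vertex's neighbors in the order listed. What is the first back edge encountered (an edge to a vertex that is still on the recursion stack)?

web->worker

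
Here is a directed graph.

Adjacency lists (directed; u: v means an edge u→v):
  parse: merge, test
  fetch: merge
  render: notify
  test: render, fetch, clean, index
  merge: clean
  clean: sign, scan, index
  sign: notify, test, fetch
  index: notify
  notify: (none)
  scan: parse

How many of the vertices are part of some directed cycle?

A vertex is on a directed cycle iff it belongs to a strongly connected component of size ≥ 2 (or has a self-loop).
The vertices on cycles are {scan, sign, test, clean, fetch, merge, parse} — 7 in total.

7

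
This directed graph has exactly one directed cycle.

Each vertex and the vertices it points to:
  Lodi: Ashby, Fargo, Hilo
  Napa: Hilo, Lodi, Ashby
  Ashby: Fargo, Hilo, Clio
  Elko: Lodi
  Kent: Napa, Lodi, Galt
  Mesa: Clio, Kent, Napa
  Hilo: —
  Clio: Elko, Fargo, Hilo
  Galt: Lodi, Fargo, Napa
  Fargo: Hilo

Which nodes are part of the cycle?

DFS with gray/black marking from Clio:
Clio gray
  Elko gray
    Lodi gray
      Ashby gray
        Fargo gray
          Hilo gray
          Hilo black
        Fargo black
        Ashby→Hilo: Hilo black — skip
        Ashby→Clio: Clio is gray → back edge
Back edge closes the cycle Clio → Elko → Lodi → Ashby → Clio; its vertices are {Clio, Elko, Lodi, Ashby}.

Clio, Elko, Lodi, Ashby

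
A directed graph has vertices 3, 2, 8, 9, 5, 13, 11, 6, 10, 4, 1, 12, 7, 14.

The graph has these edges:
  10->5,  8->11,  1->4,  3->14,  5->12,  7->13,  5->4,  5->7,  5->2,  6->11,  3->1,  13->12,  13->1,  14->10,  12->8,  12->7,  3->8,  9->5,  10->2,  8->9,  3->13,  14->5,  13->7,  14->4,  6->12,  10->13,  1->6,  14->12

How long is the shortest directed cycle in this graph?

For each vertex v, BFS finds the shortest path from v back to v.
The shortest such closed walk is 13 → 7 → 13, length 2.

2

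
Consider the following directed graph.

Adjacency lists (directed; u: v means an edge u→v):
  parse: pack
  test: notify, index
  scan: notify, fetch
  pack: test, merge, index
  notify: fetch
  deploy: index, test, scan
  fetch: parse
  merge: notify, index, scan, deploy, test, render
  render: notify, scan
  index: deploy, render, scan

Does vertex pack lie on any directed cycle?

pack is on a cycle iff pack can reach itself via ≥1 edge.
pack → test → notify → fetch → parse → pack — yes.

Yes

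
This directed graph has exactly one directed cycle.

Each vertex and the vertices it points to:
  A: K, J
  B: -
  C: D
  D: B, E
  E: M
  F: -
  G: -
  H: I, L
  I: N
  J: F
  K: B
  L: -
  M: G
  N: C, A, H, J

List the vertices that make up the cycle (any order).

H, I, N

DFS with gray/black marking from N:
N gray
  C gray
    D gray
      B gray
      B black
      E gray
        M gray
          G gray
          G black
        M black
      E black
    D black
  C black
  A gray
    K gray
      K→B: B black — skip
    K black
    J gray
      F gray
      F black
    J black
  A black
  H gray
    I gray
      I→N: N is gray → back edge
Back edge closes the cycle N → H → I → N; its vertices are {H, I, N}.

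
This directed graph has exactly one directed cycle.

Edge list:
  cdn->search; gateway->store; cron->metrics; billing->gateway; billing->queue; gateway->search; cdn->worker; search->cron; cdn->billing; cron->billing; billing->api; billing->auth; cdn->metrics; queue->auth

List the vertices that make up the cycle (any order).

DFS with gray/black marking from search:
search gray
  cron gray
    metrics gray
    metrics black
    billing gray
      gateway gray
        store gray
        store black
        gateway→search: search is gray → back edge
Back edge closes the cycle search → cron → billing → gateway → search; its vertices are {cron, search, billing, gateway}.

cron, search, billing, gateway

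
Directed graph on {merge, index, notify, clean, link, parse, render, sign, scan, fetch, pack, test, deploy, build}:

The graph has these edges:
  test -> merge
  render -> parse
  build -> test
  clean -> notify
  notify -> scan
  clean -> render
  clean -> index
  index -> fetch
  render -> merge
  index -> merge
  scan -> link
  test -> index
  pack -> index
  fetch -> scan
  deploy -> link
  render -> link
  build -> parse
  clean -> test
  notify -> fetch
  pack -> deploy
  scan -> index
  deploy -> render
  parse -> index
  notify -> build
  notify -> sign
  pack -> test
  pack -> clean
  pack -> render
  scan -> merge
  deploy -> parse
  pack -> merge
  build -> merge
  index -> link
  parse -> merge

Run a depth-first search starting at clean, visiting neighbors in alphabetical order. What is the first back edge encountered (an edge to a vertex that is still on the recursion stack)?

scan→index

DFS from clean (visiting neighbors in alphabetical order); mark gray on enter, black on exit:
clean gray
  index gray
    fetch gray
      scan gray
        scan→index: index is gray → back edge
First back edge: scan → index.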